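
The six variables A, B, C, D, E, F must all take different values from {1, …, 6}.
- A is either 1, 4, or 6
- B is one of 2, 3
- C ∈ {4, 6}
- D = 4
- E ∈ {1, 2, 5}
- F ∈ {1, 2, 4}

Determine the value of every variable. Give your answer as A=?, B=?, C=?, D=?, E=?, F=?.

D has just one choice, so D = 4. Eliminate 4 elsewhere: A, C, F.
C's domain is down to {6}, so C = 6. Remove 6 from A.
A must be 1 (only option left). Strike 1 from E, F.
F has just one choice, so F = 2. Eliminate 2 elsewhere: B, E.
B must be 3 (only option left).
E has just one choice, so E = 5.

A=1, B=3, C=6, D=4, E=5, F=2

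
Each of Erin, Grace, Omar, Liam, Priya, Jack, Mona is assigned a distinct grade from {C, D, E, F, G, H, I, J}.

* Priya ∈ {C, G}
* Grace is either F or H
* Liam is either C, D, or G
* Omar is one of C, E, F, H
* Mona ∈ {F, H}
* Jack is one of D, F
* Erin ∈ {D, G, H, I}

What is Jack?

Among the 7 variables, E fits only Omar (and all 7 values in {C, D, E, F, G, H, I} must be used), so Omar = E.
The 6 still-open variables together cover exactly {C, D, F, G, H, I} — 6 values for 6 variables — and I appears only in Erin's list, so Erin = I.
Grace and Mona between them cover only {F, H} — a naked pair. Remove those values from Jack.
So Jack = D.

D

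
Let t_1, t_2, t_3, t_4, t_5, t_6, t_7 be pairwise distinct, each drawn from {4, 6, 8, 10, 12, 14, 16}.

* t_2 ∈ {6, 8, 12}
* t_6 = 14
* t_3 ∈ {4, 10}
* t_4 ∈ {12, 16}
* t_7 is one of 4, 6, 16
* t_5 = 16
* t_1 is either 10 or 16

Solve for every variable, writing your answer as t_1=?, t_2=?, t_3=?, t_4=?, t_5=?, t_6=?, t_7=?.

t_1=10, t_2=8, t_3=4, t_4=12, t_5=16, t_6=14, t_7=6

t_5 must be 16 (only option left). Eliminate 16 elsewhere: t_1, t_4, t_7.
t_6 must be 14 (only option left).
t_1's domain is down to {10}, so t_1 = 10. So t_3 can't be 10.
t_3 has just one choice, so t_3 = 4. Eliminate 4 elsewhere: t_7.
t_4 must be 12 (only option left). So t_2 can't be 12.
That leaves t_7 = 6. Eliminate 6 elsewhere: t_2.
t_2 has just one choice, so t_2 = 8.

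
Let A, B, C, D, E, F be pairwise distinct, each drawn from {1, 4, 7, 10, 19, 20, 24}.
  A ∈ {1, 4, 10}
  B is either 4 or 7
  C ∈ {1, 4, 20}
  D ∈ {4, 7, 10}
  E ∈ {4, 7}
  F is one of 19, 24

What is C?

20

The 2 variables B and E are confined to {4, 7}, which locks those values in; drop them from A, C, D.
That leaves D = 10. So A can't be 10.
A's domain is down to {1}, so A = 1. Strike 1 from C.
So C = 20.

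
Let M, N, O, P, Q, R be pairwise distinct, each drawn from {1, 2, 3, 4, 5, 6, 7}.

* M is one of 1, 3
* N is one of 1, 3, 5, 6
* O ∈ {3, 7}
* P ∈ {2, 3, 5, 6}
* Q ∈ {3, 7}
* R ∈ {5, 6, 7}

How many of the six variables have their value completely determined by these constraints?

The 6 variables together cover exactly {1, 2, 3, 5, 6, 7} — 6 values for 6 variables — and 2 appears only in P's list, so P = 2.
O and Q between them cover only {3, 7} — a naked pair. Remove those values from M, N, R.
M's domain is down to {1}, so M = 1. Remove 1 from N.
Determined: M=1, P=2. The other variables each still have more than one consistent value. That makes 2.

2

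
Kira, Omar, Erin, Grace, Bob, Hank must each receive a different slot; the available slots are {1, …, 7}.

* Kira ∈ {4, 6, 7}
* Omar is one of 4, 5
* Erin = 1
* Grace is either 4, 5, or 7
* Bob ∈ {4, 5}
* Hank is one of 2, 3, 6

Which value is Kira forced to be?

6

Erin's domain is down to {1}, so Erin = 1.
Omar and Bob between them cover only {4, 5} — a naked pair. Remove those values from Kira, Grace.
Grace must be 7 (only option left). Remove 7 from Kira.
So Kira = 6.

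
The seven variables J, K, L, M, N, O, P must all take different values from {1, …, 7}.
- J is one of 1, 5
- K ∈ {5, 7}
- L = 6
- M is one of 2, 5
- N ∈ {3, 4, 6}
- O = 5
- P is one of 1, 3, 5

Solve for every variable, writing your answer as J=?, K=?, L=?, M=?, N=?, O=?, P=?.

L has just one choice, so L = 6. Strike 6 from N.
O's domain is down to {5}, so O = 5. Strike 5 from J, K, M, P.
That leaves J = 1. Strike 1 from P.
K has just one choice, so K = 7.
That leaves M = 2.
That leaves P = 3. Remove 3 from N.
That leaves N = 4.

J=1, K=7, L=6, M=2, N=4, O=5, P=3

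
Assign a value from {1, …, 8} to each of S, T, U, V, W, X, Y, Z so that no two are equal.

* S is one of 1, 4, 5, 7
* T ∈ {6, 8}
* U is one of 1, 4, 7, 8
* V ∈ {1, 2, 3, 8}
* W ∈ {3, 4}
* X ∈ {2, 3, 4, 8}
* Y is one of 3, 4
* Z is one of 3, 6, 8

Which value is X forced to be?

The 8 variables draw from only 8 values {1, 2, 3, 4, 5, 6, 7, 8}, so each is used; only S can be 5, hence S = 5.
Among the 7 still-open variables, 7 fits only U (and all 7 values in {1, 2, 3, 4, 6, 7, 8} must be used), so U = 7.
Among the 6 still-open variables, 1 fits only V (and all 6 values in {1, 2, 3, 4, 6, 8} must be used), so V = 1.
The 5 still-open variables draw from only 5 values {2, 3, 4, 6, 8}, so each is used; only X can be 2, hence X = 2.

2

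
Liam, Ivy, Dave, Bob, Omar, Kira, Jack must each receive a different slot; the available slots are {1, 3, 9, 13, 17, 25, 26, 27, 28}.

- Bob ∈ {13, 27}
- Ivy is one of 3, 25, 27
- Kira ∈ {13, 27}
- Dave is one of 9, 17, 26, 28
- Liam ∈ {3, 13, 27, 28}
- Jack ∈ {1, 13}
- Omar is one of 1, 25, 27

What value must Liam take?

28

Bob and Kira share exactly the 2 values {13, 27}; by pigeonhole those values go to them, so strike 13, 27 from Liam, Ivy, Omar, Jack.
Jack has just one choice, so Jack = 1. Eliminate 1 elsewhere: Omar.
That leaves Omar = 25. Eliminate 25 elsewhere: Ivy.
Ivy's domain is down to {3}, so Ivy = 3. So Liam can't be 3.
So Liam = 28.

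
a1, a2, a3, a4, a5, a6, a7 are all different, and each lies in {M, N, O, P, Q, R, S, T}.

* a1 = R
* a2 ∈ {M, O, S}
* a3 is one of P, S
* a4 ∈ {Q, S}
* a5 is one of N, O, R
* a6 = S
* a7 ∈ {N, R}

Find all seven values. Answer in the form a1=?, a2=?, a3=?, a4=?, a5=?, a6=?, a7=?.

a1=R, a2=M, a3=P, a4=Q, a5=O, a6=S, a7=N

a1 has just one choice, so a1 = R. Remove R from a5, a7.
a6's domain is down to {S}, so a6 = S. Strike S from a2, a3, a4.
a7 must be N (only option left). So a5 can't be N.
That leaves a3 = P.
a4 must be Q (only option left).
a5 has just one choice, so a5 = O. Strike O from a2.
a2 must be M (only option left).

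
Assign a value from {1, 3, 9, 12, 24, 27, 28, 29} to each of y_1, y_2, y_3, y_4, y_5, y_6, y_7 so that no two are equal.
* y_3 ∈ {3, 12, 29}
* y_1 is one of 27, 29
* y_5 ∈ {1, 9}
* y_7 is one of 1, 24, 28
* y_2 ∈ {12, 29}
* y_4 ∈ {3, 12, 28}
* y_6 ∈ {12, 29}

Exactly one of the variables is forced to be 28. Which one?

y_4

The 2 variables y_2 and y_6 are confined to {12, 29}, which locks those values in; drop them from y_1, y_3, y_4.
y_1's domain is down to {27}, so y_1 = 27.
y_3's domain is down to {3}, so y_3 = 3. So y_4 can't be 3.
So 28 goes to y_4.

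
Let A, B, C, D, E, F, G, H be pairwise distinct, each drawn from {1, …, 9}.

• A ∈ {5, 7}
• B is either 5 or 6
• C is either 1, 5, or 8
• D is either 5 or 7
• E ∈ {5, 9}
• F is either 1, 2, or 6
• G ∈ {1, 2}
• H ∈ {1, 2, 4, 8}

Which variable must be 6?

B

Among the 8 variables, 4 fits only H (and all 8 values in {1, 2, 4, 5, 6, 7, 8, 9} must be used), so H = 4.
The 7 still-open variables draw from only 7 values {1, 2, 5, 6, 7, 8, 9}, so each is used; only C can be 8, hence C = 8.
The 6 still-open variables draw from only 6 values {1, 2, 5, 6, 7, 9}, so each is used; only E can be 9, hence E = 9.
A and D share exactly the 2 values {5, 7}; by pigeonhole those values go to them, so strike 5, 7 from B.
So 6 goes to B.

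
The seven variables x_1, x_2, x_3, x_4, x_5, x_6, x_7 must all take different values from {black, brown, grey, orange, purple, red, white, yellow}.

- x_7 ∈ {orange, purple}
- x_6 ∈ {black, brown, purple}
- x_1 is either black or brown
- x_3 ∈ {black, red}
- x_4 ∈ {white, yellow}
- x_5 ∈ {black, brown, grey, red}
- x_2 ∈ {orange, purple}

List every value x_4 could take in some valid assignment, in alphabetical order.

x_2 and x_7 between them cover only {orange, purple} — a naked pair. Remove those values from x_6.
x_1 and x_6 between them cover only {black, brown} — a naked pair. Remove those values from x_3, x_5.
x_3 must be red (only option left). So x_5 can't be red.
x_5 has just one choice, so x_5 = grey.
No further eliminations apply; x_4 can still be any of white, yellow.

white, yellow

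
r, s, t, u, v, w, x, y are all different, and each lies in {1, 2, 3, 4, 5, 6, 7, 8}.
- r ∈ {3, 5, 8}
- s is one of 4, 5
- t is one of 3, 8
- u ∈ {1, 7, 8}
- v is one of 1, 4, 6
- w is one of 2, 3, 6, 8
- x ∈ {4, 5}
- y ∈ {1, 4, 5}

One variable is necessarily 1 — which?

Among the 8 variables, 2 fits only w (and all 8 values in {1, 2, 3, 4, 5, 6, 7, 8} must be used), so w = 2.
The 7 still-open variables together cover exactly {1, 3, 4, 5, 6, 7, 8} — 7 values for 7 variables — and 6 appears only in v's list, so v = 6.
The 6 still-open variables together cover exactly {1, 3, 4, 5, 7, 8} — 6 values for 6 variables — and 7 appears only in u's list, so u = 7.
The 5 still-open variables together cover exactly {1, 3, 4, 5, 8} — 5 values for 5 variables — and 1 appears only in y's list, so y = 1.

y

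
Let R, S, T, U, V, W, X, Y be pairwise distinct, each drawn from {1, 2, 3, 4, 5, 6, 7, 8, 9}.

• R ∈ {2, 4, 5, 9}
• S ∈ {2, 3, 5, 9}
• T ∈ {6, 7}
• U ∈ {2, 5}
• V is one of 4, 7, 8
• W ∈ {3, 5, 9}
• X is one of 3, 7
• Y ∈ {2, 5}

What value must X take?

Among the 8 variables, 6 fits only T (and all 8 values in {2, 3, 4, 5, 6, 7, 8, 9} must be used), so T = 6.
Among the 7 still-open variables, 8 fits only V (and all 7 values in {2, 3, 4, 5, 7, 8, 9} must be used), so V = 8.
Among the 6 still-open variables, 4 fits only R (and all 6 values in {2, 3, 4, 5, 7, 9} must be used), so R = 4.
The 5 still-open variables together cover exactly {2, 3, 5, 7, 9} — 5 values for 5 variables — and 7 appears only in X's list, so X = 7.

7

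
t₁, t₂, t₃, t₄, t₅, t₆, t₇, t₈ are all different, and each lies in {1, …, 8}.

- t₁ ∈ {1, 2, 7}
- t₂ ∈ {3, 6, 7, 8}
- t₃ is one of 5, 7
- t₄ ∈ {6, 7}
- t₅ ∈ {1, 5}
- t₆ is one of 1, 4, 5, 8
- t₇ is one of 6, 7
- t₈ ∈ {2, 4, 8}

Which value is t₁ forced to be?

2

The 8 variables draw from only 8 values {1, 2, 3, 4, 5, 6, 7, 8}, so each is used; only t₂ can be 3, hence t₂ = 3.
t₄ and t₇ between them cover only {6, 7} — a naked pair. Remove those values from t₁, t₃.
That leaves t₃ = 5. Remove 5 from t₅, t₆.
t₅'s domain is down to {1}, so t₅ = 1. So t₁, t₆ can't be 1.
So t₁ = 2.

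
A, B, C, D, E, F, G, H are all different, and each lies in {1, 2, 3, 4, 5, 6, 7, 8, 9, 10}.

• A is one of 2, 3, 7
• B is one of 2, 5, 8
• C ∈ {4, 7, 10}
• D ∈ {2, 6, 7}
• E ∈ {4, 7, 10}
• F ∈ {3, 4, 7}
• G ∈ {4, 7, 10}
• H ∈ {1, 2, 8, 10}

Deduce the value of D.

6

C, E, G share exactly the 3 values {4, 7, 10}; by pigeonhole those values go to them, so strike 4, 7, 10 from A, D, F, H.
F has just one choice, so F = 3. So A can't be 3.
That leaves A = 2. Strike 2 from B, D, H.
So D = 6.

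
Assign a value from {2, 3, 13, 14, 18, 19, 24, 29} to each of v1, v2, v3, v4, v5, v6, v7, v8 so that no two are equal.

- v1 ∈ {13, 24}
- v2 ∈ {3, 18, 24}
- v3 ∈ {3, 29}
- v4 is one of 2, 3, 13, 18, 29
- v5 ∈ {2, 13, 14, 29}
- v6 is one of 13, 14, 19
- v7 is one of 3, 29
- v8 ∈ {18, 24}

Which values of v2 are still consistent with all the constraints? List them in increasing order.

Among the 8 variables, 19 fits only v6 (and all 8 values in {2, 3, 13, 14, 18, 19, 24, 29} must be used), so v6 = 19.
Among the 7 still-open variables, 14 fits only v5 (and all 7 values in {2, 3, 13, 14, 18, 24, 29} must be used), so v5 = 14.
The 6 still-open variables draw from only 6 values {2, 3, 13, 18, 24, 29}, so each is used; only v4 can be 2, hence v4 = 2.
The 5 still-open variables draw from only 5 values {3, 13, 18, 24, 29}, so each is used; only v1 can be 13, hence v1 = 13.
v3 and v7 between them cover only {3, 29} — a naked pair. Remove those values from v2.
No further eliminations apply; v2 can still be any of 18, 24.

18, 24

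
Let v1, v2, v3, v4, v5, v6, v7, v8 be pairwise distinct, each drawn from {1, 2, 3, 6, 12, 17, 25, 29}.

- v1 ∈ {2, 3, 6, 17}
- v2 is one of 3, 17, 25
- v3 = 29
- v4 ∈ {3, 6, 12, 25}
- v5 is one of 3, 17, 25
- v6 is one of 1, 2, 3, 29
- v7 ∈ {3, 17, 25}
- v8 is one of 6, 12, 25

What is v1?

2

v3 must be 29 (only option left). Strike 29 from v6.
The 7 still-open variables together cover exactly {1, 2, 3, 6, 12, 17, 25} — 7 values for 7 variables — and 1 appears only in v6's list, so v6 = 1.
Among the 6 still-open variables, 2 fits only v1 (and all 6 values in {2, 3, 6, 12, 17, 25} must be used), so v1 = 2.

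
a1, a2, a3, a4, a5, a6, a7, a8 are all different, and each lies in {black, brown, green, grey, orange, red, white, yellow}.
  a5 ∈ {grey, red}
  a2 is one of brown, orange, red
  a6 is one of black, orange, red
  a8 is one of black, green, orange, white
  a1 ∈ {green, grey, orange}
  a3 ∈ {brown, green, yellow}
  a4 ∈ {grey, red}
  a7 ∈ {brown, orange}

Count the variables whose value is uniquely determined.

4

Among the 8 variables, white fits only a8 (and all 8 values in {black, brown, green, grey, orange, red, white, yellow} must be used), so a8 = white.
The 7 still-open variables together cover exactly {black, brown, green, grey, orange, red, yellow} — 7 values for 7 variables — and black appears only in a6's list, so a6 = black.
Among the 6 still-open variables, yellow fits only a3 (and all 6 values in {brown, green, grey, orange, red, yellow} must be used), so a3 = yellow.
The 5 still-open variables draw from only 5 values {brown, green, grey, orange, red}, so each is used; only a1 can be green, hence a1 = green.
The 2 variables a4 and a5 are confined to {grey, red}, which locks those values in; drop them from a2.
Determined: a1=green, a3=yellow, a6=black, a8=white. The other variables each still have more than one consistent value. That makes 4.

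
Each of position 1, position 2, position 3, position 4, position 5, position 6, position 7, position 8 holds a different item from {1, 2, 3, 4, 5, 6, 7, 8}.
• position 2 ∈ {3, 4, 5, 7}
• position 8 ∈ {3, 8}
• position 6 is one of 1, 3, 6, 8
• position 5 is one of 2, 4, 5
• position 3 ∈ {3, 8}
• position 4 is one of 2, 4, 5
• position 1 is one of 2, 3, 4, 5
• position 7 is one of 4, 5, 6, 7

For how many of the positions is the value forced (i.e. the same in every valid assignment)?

The 8 variables together cover exactly {1, 2, 3, 4, 5, 6, 7, 8} — 8 values for 8 variables — and 1 appears only in position 6's list, so position 6 = 1.
The 7 still-open variables together cover exactly {2, 3, 4, 5, 6, 7, 8} — 7 values for 7 variables — and 6 appears only in position 7's list, so position 7 = 6.
Among the 6 still-open variables, 7 fits only position 2 (and all 6 values in {2, 3, 4, 5, 7, 8} must be used), so position 2 = 7.
The 2 variables position 3 and position 8 are confined to {3, 8}, which locks those values in; drop them from position 1.
Determined: position 2=7, position 6=1, position 7=6. The other positions each still have more than one consistent value. That makes 3.

3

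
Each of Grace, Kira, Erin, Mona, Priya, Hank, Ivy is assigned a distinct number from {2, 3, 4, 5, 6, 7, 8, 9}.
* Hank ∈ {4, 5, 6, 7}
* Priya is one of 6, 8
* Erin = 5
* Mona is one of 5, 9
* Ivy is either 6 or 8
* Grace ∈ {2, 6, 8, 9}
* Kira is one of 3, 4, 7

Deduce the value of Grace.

Erin has just one choice, so Erin = 5. Remove 5 from Mona, Hank.
Mona has just one choice, so Mona = 9. Eliminate 9 elsewhere: Grace.
Priya and Ivy between them cover only {6, 8} — a naked pair. Remove those values from Grace, Hank.
So Grace = 2.

2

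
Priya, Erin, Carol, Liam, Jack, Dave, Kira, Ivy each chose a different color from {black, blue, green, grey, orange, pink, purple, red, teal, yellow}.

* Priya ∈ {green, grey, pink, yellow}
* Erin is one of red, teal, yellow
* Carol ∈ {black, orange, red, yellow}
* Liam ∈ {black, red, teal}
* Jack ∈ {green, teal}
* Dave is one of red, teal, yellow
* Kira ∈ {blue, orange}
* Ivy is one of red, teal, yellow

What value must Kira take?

blue

Erin, Dave, Ivy between them cover only {red, teal, yellow} — a naked triple. Remove those values from Priya, Carol, Liam, Jack.
Liam's domain is down to {black}, so Liam = black. Strike black from Carol.
That leaves Jack = green. So Priya can't be green.
Carol's domain is down to {orange}, so Carol = orange. Remove orange from Kira.
So Kira = blue.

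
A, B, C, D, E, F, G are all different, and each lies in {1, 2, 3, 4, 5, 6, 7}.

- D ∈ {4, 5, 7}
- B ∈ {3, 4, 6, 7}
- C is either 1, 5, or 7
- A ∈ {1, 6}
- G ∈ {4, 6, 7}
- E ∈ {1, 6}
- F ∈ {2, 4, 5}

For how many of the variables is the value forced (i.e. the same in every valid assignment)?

Among the 7 variables, 2 fits only F (and all 7 values in {1, 2, 3, 4, 5, 6, 7} must be used), so F = 2.
The 6 still-open variables together cover exactly {1, 3, 4, 5, 6, 7} — 6 values for 6 variables — and 3 appears only in B's list, so B = 3.
A and E between them cover only {1, 6} — a naked pair. Remove those values from C, G.
Determined: B=3, F=2. The other variables each still have more than one consistent value. That makes 2.

2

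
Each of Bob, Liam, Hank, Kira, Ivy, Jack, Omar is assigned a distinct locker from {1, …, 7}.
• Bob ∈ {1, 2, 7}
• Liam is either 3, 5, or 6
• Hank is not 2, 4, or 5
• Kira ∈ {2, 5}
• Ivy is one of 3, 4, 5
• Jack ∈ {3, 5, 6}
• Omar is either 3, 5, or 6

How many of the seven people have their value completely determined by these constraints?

The 7 variables together cover exactly {1, 2, 3, 4, 5, 6, 7} — 7 values for 7 variables — and 4 appears only in Ivy's list, so Ivy = 4.
Liam, Jack, Omar between them cover only {3, 5, 6} — a naked triple. Remove those values from Hank, Kira.
That leaves Kira = 2. Strike 2 from Bob.
Determined: Kira=2, Ivy=4. The other people each still have more than one consistent value. That makes 2.

2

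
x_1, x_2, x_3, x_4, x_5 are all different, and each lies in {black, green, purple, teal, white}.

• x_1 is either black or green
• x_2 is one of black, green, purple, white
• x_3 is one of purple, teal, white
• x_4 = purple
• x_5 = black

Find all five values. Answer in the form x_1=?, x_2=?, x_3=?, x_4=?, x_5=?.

x_4 has just one choice, so x_4 = purple. Eliminate purple elsewhere: x_2, x_3.
x_5 has just one choice, so x_5 = black. Eliminate black elsewhere: x_1, x_2.
That leaves x_1 = green. So x_2 can't be green.
x_2's domain is down to {white}, so x_2 = white. Strike white from x_3.
x_3 must be teal (only option left).

x_1=green, x_2=white, x_3=teal, x_4=purple, x_5=black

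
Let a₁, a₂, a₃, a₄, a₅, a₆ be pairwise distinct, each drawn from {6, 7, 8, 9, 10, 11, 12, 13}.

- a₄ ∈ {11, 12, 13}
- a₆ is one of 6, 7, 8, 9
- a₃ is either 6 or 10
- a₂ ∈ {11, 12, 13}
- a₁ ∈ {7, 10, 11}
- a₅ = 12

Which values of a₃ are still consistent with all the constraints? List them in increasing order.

6, 10

a₅ has just one choice, so a₅ = 12. Strike 12 from a₂, a₄.
a₂ and a₄ between them cover only {11, 13} — a naked pair. Remove those values from a₁.
No further eliminations apply; a₃ can still be any of 6, 10.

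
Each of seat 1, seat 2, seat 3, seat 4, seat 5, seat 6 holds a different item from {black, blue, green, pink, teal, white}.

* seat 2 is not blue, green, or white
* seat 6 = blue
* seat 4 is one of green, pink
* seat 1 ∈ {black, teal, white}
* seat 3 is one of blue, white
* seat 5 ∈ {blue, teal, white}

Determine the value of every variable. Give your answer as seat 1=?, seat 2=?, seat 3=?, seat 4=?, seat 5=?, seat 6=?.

seat 6 has just one choice, so seat 6 = blue. So seat 3, seat 5 can't be blue.
That leaves seat 3 = white. So seat 1, seat 5 can't be white.
seat 5's domain is down to {teal}, so seat 5 = teal. Eliminate teal elsewhere: seat 1, seat 2.
seat 1 must be black (only option left). Remove black from seat 2.
seat 2's domain is down to {pink}, so seat 2 = pink. Strike pink from seat 4.
seat 4's domain is down to {green}, so seat 4 = green.

seat 1=black, seat 2=pink, seat 3=white, seat 4=green, seat 5=teal, seat 6=blue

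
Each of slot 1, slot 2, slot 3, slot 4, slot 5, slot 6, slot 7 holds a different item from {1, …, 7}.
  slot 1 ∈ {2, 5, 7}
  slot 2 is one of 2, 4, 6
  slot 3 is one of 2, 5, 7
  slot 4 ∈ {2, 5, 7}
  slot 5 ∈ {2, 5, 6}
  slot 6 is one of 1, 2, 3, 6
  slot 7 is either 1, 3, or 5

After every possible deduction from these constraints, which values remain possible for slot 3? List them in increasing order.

2, 5, 7

The 7 variables draw from only 7 values {1, 2, 3, 4, 5, 6, 7}, so each is used; only slot 2 can be 4, hence slot 2 = 4.
slot 1, slot 3, slot 4 between them cover only {2, 5, 7} — a naked triple. Remove those values from slot 5, slot 6, slot 7.
slot 5's domain is down to {6}, so slot 5 = 6. Eliminate 6 elsewhere: slot 6.
No further eliminations apply; slot 3 can still be any of 2, 5, 7.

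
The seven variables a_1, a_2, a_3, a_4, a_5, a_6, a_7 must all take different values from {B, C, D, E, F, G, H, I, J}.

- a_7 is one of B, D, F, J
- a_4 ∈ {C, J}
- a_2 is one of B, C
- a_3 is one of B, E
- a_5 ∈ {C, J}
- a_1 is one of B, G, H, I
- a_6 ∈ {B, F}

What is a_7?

a_4 and a_5 share exactly the 2 values {C, J}; by pigeonhole those values go to them, so strike C, J from a_2, a_7.
a_2's domain is down to {B}, so a_2 = B. Eliminate B elsewhere: a_1, a_3, a_6, a_7.
a_3 has just one choice, so a_3 = E.
a_6 must be F (only option left). So a_7 can't be F.
So a_7 = D.

D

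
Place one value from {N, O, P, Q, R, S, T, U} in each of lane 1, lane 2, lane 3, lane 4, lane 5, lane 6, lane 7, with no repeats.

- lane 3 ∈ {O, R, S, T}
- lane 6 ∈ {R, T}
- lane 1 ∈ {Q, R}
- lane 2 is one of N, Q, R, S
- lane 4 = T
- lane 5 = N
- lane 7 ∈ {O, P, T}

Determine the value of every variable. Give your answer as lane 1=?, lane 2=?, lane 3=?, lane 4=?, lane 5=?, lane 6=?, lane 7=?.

lane 1=Q, lane 2=S, lane 3=O, lane 4=T, lane 5=N, lane 6=R, lane 7=P

lane 4 has just one choice, so lane 4 = T. Eliminate T elsewhere: lane 3, lane 6, lane 7.
lane 5's domain is down to {N}, so lane 5 = N. Remove N from lane 2.
That leaves lane 6 = R. Eliminate R elsewhere: lane 1, lane 2, lane 3.
lane 1 must be Q (only option left). Strike Q from lane 2.
That leaves lane 2 = S. Eliminate S elsewhere: lane 3.
That leaves lane 3 = O. Eliminate O elsewhere: lane 7.
lane 7 must be P (only option left).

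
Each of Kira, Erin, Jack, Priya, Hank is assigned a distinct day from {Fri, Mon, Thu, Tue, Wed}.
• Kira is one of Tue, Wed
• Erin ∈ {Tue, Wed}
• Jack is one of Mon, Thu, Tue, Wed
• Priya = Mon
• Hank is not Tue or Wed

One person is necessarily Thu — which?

Priya has just one choice, so Priya = Mon. Remove Mon from Jack, Hank.
Among the 4 still-open variables, Fri fits only Hank (and all 4 values in {Fri, Thu, Tue, Wed} must be used), so Hank = Fri.
The 3 still-open variables draw from only 3 values {Thu, Tue, Wed}, so each is used; only Jack can be Thu, hence Jack = Thu.

Jack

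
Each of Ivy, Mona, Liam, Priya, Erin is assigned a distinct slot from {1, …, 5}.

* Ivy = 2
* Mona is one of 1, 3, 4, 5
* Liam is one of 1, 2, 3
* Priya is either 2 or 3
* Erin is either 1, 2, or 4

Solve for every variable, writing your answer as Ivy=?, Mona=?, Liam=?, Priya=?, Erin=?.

Ivy's domain is down to {2}, so Ivy = 2. So Liam, Priya, Erin can't be 2.
That leaves Priya = 3. Strike 3 from Mona, Liam.
Liam has just one choice, so Liam = 1. Eliminate 1 elsewhere: Mona, Erin.
Erin has just one choice, so Erin = 4. Eliminate 4 elsewhere: Mona.
That leaves Mona = 5.

Ivy=2, Mona=5, Liam=1, Priya=3, Erin=4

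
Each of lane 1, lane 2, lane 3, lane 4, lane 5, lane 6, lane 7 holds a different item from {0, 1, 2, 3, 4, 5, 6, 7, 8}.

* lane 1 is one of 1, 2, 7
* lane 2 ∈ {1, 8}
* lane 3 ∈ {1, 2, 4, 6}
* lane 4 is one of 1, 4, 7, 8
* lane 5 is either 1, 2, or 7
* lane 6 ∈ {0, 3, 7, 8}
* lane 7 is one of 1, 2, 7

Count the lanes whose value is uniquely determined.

lane 1, lane 5, lane 7 share exactly the 3 values {1, 2, 7}; by pigeonhole those values go to them, so strike 1, 2, 7 from lane 2, lane 3, lane 4, lane 6.
lane 2 must be 8 (only option left). Eliminate 8 elsewhere: lane 4, lane 6.
lane 4 must be 4 (only option left). Strike 4 from lane 3.
That leaves lane 3 = 6.
Determined: lane 2=8, lane 3=6, lane 4=4. The other lanes each still have more than one consistent value. That makes 3.

3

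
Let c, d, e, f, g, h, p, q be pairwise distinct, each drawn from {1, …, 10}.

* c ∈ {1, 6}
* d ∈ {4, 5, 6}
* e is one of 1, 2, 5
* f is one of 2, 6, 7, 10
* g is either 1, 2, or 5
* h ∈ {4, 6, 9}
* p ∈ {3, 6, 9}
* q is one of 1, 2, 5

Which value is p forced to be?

e, g, q share exactly the 3 values {1, 2, 5}; by pigeonhole those values go to them, so strike 1, 2, 5 from c, d, f.
c has just one choice, so c = 6. Eliminate 6 elsewhere: d, f, h, p.
d has just one choice, so d = 4. Eliminate 4 elsewhere: h.
h has just one choice, so h = 9. So p can't be 9.
So p = 3.

3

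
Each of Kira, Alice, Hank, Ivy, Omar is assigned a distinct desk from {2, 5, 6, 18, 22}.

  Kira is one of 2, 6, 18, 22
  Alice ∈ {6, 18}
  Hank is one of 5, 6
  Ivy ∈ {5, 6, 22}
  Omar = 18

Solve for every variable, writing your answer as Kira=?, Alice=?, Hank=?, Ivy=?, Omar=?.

Omar's domain is down to {18}, so Omar = 18. So Kira, Alice can't be 18.
Alice has just one choice, so Alice = 6. Remove 6 from Kira, Hank, Ivy.
Hank has just one choice, so Hank = 5. Remove 5 from Ivy.
That leaves Ivy = 22. Strike 22 from Kira.
Kira has just one choice, so Kira = 2.

Kira=2, Alice=6, Hank=5, Ivy=22, Omar=18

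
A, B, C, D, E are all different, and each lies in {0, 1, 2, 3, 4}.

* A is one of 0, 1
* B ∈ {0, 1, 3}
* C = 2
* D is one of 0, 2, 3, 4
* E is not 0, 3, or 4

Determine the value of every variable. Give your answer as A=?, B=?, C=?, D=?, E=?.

A=0, B=3, C=2, D=4, E=1

C must be 2 (only option left). So D, E can't be 2.
E must be 1 (only option left). Eliminate 1 elsewhere: A, B.
That leaves A = 0. Eliminate 0 elsewhere: B, D.
B's domain is down to {3}, so B = 3. Strike 3 from D.
D must be 4 (only option left).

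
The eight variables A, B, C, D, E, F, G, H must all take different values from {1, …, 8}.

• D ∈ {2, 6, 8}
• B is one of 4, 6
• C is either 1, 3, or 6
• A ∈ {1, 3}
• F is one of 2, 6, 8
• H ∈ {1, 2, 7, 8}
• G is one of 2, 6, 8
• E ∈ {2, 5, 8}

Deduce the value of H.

7

The 8 variables draw from only 8 values {1, 2, 3, 4, 5, 6, 7, 8}, so each is used; only B can be 4, hence B = 4.
The 7 still-open variables together cover exactly {1, 2, 3, 5, 6, 7, 8} — 7 values for 7 variables — and 5 appears only in E's list, so E = 5.
The 6 still-open variables draw from only 6 values {1, 2, 3, 6, 7, 8}, so each is used; only H can be 7, hence H = 7.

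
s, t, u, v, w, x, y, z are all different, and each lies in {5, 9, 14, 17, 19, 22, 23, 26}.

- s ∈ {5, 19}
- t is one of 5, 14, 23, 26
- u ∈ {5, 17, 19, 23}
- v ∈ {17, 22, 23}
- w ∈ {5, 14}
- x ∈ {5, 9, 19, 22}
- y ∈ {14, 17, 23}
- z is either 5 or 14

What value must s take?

Among the 8 variables, 9 fits only x (and all 8 values in {5, 9, 14, 17, 19, 22, 23, 26} must be used), so x = 9.
Among the 7 still-open variables, 22 fits only v (and all 7 values in {5, 14, 17, 19, 22, 23, 26} must be used), so v = 22.
Among the 6 still-open variables, 26 fits only t (and all 6 values in {5, 14, 17, 19, 23, 26} must be used), so t = 26.
w and z share exactly the 2 values {5, 14}; by pigeonhole those values go to them, so strike 5, 14 from s, u, y.
So s = 19.

19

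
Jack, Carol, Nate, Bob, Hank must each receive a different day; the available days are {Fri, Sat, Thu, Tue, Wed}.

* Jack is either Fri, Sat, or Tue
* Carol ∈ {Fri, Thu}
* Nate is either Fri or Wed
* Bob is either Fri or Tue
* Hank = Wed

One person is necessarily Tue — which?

Hank has just one choice, so Hank = Wed. Strike Wed from Nate.
That leaves Nate = Fri. Strike Fri from Jack, Carol, Bob.
So Tue goes to Bob.

Bob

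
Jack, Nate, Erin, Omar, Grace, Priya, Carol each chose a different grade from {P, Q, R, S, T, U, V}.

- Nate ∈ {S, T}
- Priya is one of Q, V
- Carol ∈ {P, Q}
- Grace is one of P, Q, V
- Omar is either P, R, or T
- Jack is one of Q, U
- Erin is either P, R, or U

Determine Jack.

The 7 variables draw from only 7 values {P, Q, R, S, T, U, V}, so each is used; only Nate can be S, hence Nate = S.
The 6 still-open variables together cover exactly {P, Q, R, T, U, V} — 6 values for 6 variables — and T appears only in Omar's list, so Omar = T.
The 5 still-open variables draw from only 5 values {P, Q, R, U, V}, so each is used; only Erin can be R, hence Erin = R.
Among the 4 still-open variables, U fits only Jack (and all 4 values in {P, Q, U, V} must be used), so Jack = U.

U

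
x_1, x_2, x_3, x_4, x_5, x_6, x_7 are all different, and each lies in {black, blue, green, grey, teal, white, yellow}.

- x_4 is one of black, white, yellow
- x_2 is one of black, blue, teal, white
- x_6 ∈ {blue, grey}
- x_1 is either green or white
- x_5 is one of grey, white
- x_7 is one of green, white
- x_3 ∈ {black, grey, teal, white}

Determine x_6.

Among the 7 variables, yellow fits only x_4 (and all 7 values in {black, blue, green, grey, teal, white, yellow} must be used), so x_4 = yellow.
x_1 and x_7 share exactly the 2 values {green, white}; by pigeonhole those values go to them, so strike green, white from x_2, x_3, x_5.
x_5 must be grey (only option left). Remove grey from x_3, x_6.
So x_6 = blue.

blue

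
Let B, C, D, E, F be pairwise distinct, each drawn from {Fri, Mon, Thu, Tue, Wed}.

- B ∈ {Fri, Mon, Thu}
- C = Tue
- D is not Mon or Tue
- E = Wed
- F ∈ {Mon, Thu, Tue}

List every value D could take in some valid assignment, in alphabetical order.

Fri, Thu

C must be Tue (only option left). Strike Tue from F.
That leaves E = Wed. So D can't be Wed.
No further eliminations apply; D can still be any of Fri, Thu.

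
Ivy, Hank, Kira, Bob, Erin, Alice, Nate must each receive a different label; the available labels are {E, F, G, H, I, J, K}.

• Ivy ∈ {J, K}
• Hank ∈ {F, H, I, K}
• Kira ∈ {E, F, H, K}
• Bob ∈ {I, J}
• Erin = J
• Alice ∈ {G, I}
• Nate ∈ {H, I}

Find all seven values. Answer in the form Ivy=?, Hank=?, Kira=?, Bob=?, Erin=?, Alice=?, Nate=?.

Ivy=K, Hank=F, Kira=E, Bob=I, Erin=J, Alice=G, Nate=H

Erin has just one choice, so Erin = J. Strike J from Ivy, Bob.
Ivy must be K (only option left). Eliminate K elsewhere: Hank, Kira.
Bob has just one choice, so Bob = I. Eliminate I elsewhere: Hank, Alice, Nate.
That leaves Alice = G.
Nate's domain is down to {H}, so Nate = H. Strike H from Hank, Kira.
Hank has just one choice, so Hank = F. Strike F from Kira.
Kira must be E (only option left).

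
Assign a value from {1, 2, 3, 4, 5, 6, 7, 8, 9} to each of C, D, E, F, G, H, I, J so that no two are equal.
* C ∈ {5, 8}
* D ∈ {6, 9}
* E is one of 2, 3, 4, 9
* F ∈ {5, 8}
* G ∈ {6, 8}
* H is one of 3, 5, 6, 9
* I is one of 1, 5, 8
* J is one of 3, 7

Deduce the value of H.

3

C and F share exactly the 2 values {5, 8}; by pigeonhole those values go to them, so strike 5, 8 from G, H, I.
G's domain is down to {6}, so G = 6. Remove 6 from D, H.
I's domain is down to {1}, so I = 1.
That leaves D = 9. Eliminate 9 elsewhere: E, H.
So H = 3.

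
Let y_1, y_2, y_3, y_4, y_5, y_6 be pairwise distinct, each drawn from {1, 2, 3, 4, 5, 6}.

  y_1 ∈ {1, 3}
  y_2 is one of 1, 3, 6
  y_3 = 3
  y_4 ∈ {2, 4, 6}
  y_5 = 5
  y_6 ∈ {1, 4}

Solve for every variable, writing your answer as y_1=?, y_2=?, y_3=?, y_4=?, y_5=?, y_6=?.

y_3's domain is down to {3}, so y_3 = 3. So y_1, y_2 can't be 3.
y_5's domain is down to {5}, so y_5 = 5.
y_1's domain is down to {1}, so y_1 = 1. So y_2, y_6 can't be 1.
y_2 must be 6 (only option left). So y_4 can't be 6.
That leaves y_6 = 4. Eliminate 4 elsewhere: y_4.
y_4 must be 2 (only option left).

y_1=1, y_2=6, y_3=3, y_4=2, y_5=5, y_6=4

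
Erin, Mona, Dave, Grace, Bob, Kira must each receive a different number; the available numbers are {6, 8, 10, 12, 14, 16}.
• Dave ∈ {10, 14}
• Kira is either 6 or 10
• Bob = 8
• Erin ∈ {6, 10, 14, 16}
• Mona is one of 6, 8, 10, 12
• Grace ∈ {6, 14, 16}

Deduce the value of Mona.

12

Bob has just one choice, so Bob = 8. Eliminate 8 elsewhere: Mona.
The 5 still-open variables draw from only 5 values {6, 10, 12, 14, 16}, so each is used; only Mona can be 12, hence Mona = 12.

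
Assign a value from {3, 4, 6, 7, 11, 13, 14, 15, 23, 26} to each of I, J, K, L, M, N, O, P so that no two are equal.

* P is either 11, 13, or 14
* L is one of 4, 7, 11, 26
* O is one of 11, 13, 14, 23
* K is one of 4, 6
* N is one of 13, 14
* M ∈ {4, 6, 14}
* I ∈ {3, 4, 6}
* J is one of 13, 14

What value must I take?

3

J and N between them cover only {13, 14} — a naked pair. Remove those values from M, O, P.
P's domain is down to {11}, so P = 11. So L, O can't be 11.
O has just one choice, so O = 23.
K and M share exactly the 2 values {4, 6}; by pigeonhole those values go to them, so strike 4, 6 from I, L.
So I = 3.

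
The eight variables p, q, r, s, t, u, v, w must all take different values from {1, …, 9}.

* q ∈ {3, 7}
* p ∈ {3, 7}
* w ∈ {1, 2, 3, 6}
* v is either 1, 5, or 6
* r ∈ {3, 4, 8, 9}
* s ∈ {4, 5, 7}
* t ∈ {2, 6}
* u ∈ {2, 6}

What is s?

p and q share exactly the 2 values {3, 7}; by pigeonhole those values go to them, so strike 3, 7 from r, s, w.
The 2 variables t and u are confined to {2, 6}, which locks those values in; drop them from v, w.
w's domain is down to {1}, so w = 1. Eliminate 1 elsewhere: v.
v's domain is down to {5}, so v = 5. So s can't be 5.
So s = 4.

4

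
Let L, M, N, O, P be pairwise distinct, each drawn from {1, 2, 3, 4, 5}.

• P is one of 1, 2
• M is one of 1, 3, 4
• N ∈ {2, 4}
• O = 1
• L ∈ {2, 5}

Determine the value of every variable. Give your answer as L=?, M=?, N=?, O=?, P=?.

O must be 1 (only option left). So M, P can't be 1.
P must be 2 (only option left). Remove 2 from L, N.
That leaves L = 5.
N must be 4 (only option left). So M can't be 4.
M has just one choice, so M = 3.

L=5, M=3, N=4, O=1, P=2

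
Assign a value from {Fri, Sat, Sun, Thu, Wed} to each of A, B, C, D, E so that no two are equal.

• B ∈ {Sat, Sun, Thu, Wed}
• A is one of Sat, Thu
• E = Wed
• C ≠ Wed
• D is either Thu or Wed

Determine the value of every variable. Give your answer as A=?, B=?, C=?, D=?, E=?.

E must be Wed (only option left). So B, D can't be Wed.
D must be Thu (only option left). So A, B, C can't be Thu.
A's domain is down to {Sat}, so A = Sat. So B, C can't be Sat.
That leaves B = Sun. So C can't be Sun.
C's domain is down to {Fri}, so C = Fri.

A=Sat, B=Sun, C=Fri, D=Thu, E=Wed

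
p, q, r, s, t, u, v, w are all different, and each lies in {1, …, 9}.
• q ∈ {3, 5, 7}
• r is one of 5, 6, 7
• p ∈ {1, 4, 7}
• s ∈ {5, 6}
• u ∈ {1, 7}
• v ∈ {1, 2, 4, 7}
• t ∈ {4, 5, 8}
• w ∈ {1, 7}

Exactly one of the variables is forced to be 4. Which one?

p

Among the 8 variables, 2 fits only v (and all 8 values in {1, 2, 3, 4, 5, 6, 7, 8} must be used), so v = 2.
The 7 still-open variables together cover exactly {1, 3, 4, 5, 6, 7, 8} — 7 values for 7 variables — and 3 appears only in q's list, so q = 3.
The 6 still-open variables draw from only 6 values {1, 4, 5, 6, 7, 8}, so each is used; only t can be 8, hence t = 8.
The 5 still-open variables draw from only 5 values {1, 4, 5, 6, 7}, so each is used; only p can be 4, hence p = 4.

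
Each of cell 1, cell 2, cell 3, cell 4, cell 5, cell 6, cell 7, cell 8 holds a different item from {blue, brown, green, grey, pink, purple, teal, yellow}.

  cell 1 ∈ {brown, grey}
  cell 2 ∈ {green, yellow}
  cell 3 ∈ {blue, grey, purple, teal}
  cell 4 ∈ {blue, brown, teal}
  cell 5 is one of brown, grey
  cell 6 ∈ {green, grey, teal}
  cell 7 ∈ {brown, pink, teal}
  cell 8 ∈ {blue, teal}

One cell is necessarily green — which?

cell 6

The 8 variables together cover exactly {blue, brown, green, grey, pink, purple, teal, yellow} — 8 values for 8 variables — and pink appears only in cell 7's list, so cell 7 = pink.
Among the 7 still-open variables, purple fits only cell 3 (and all 7 values in {blue, brown, green, grey, purple, teal, yellow} must be used), so cell 3 = purple.
Among the 6 still-open variables, yellow fits only cell 2 (and all 6 values in {blue, brown, green, grey, teal, yellow} must be used), so cell 2 = yellow.
The 5 still-open variables together cover exactly {blue, brown, green, grey, teal} — 5 values for 5 variables — and green appears only in cell 6's list, so cell 6 = green.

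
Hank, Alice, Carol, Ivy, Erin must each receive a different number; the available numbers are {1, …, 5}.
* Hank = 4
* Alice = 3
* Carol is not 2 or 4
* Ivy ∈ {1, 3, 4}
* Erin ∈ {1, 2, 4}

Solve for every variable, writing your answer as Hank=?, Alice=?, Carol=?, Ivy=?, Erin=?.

Hank=4, Alice=3, Carol=5, Ivy=1, Erin=2

Hank must be 4 (only option left). Eliminate 4 elsewhere: Ivy, Erin.
Alice's domain is down to {3}, so Alice = 3. Remove 3 from Carol, Ivy.
Ivy has just one choice, so Ivy = 1. Eliminate 1 elsewhere: Carol, Erin.
Erin's domain is down to {2}, so Erin = 2.
Carol has just one choice, so Carol = 5.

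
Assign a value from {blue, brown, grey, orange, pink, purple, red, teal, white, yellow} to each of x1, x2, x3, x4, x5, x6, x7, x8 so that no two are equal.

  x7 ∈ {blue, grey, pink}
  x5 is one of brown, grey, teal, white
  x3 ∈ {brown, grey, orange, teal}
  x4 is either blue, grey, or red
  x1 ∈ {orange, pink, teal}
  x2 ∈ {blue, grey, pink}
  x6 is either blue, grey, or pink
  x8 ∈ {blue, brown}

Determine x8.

brown

The 8 variables together cover exactly {blue, brown, grey, orange, pink, red, teal, white} — 8 values for 8 variables — and red appears only in x4's list, so x4 = red.
Among the 7 still-open variables, white fits only x5 (and all 7 values in {blue, brown, grey, orange, pink, teal, white} must be used), so x5 = white.
The 3 variables x2, x6, x7 are confined to {blue, grey, pink}, which locks those values in; drop them from x1, x3, x8.
So x8 = brown.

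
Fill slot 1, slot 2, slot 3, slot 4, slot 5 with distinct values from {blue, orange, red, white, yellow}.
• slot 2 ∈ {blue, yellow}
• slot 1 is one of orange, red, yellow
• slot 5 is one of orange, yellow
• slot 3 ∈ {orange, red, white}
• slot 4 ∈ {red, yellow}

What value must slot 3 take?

white

The 5 variables draw from only 5 values {blue, orange, red, white, yellow}, so each is used; only slot 2 can be blue, hence slot 2 = blue.
The 4 still-open variables together cover exactly {orange, red, white, yellow} — 4 values for 4 variables — and white appears only in slot 3's list, so slot 3 = white.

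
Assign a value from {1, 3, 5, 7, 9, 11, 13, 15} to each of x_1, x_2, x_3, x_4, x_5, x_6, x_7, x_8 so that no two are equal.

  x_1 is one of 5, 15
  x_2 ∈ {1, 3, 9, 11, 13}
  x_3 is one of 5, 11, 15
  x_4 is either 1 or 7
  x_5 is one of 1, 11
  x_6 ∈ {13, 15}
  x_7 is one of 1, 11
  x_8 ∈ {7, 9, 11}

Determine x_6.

13

The 8 variables together cover exactly {1, 3, 5, 7, 9, 11, 13, 15} — 8 values for 8 variables — and 3 appears only in x_2's list, so x_2 = 3.
The 7 still-open variables together cover exactly {1, 5, 7, 9, 11, 13, 15} — 7 values for 7 variables — and 9 appears only in x_8's list, so x_8 = 9.
Among the 6 still-open variables, 7 fits only x_4 (and all 6 values in {1, 5, 7, 11, 13, 15} must be used), so x_4 = 7.
The 5 still-open variables draw from only 5 values {1, 5, 11, 13, 15}, so each is used; only x_6 can be 13, hence x_6 = 13.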